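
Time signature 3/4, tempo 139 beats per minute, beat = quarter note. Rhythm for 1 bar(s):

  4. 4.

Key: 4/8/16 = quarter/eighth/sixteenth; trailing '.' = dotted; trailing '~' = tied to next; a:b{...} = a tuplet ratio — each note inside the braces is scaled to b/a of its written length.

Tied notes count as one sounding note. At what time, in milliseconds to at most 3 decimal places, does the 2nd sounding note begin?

1. 0.0ms @ 0 + 647.482ms (3/2)
2. 647.482ms @ 3/2 + 647.482ms (3/2)

note 2 onset = 3/2b = 647.482ms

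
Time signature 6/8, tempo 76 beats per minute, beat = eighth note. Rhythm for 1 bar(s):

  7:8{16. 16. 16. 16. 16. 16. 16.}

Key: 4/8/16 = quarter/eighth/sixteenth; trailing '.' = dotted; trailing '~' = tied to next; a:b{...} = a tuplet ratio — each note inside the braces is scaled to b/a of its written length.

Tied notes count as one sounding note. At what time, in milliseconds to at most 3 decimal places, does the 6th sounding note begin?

1. 0.0ms @ 0 + 676.692ms (6/7)
2. 676.692ms @ 6/7 + 676.692ms (6/7)
3. 1353.383ms @ 12/7 + 676.692ms (6/7)
4. 2030.075ms @ 18/7 + 676.692ms (6/7)
5. 2706.767ms @ 24/7 + 676.692ms (6/7)
6. 3383.459ms @ 30/7 + 676.692ms (6/7)
7. 4060.15ms @ 36/7 + 676.692ms (6/7)

note 6 onset = 30/7b = 3383.459ms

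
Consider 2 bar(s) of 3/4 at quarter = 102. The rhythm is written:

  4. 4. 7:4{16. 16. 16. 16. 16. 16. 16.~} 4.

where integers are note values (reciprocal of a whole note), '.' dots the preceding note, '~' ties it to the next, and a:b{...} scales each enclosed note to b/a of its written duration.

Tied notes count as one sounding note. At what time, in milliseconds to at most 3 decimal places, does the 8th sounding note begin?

note 8 onset = 57/14b = 2394.958ms

1. 0.0ms @ 0 + 882.353ms (3/2)
2. 882.353ms @ 3/2 + 882.353ms (3/2)
3. 1764.706ms @ 3 + 126.05ms (3/14)
4. 1890.756ms @ 45/14 + 126.05ms (3/14)
5. 2016.807ms @ 24/7 + 126.05ms (3/14)
6. 2142.857ms @ 51/14 + 126.05ms (3/14)
7. 2268.908ms @ 27/7 + 126.05ms (3/14)
8. 2394.958ms @ 57/14 + 126.05ms (3/14)
9. 2521.008ms @ 30/7 + 1008.403ms (12/7)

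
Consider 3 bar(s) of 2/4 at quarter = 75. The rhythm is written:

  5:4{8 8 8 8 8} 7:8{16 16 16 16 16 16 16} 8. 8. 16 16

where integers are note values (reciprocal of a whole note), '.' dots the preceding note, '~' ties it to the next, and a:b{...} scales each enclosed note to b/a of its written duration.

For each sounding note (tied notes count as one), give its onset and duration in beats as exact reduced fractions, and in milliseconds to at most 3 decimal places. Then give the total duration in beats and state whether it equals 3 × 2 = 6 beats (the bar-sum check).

1) 0.0ms=0b +320.0ms=2/5b
2) 320.0ms=2/5b +320.0ms=2/5b
3) 640.0ms=4/5b +320.0ms=2/5b
4) 960.0ms=6/5b +320.0ms=2/5b
5) 1280.0ms=8/5b +320.0ms=2/5b
6) 1600.0ms=2b +228.571ms=2/7b
7) 1828.571ms=16/7b +228.571ms=2/7b
8) 2057.143ms=18/7b +228.571ms=2/7b
9) 2285.714ms=20/7b +228.571ms=2/7b
10) 2514.286ms=22/7b +228.571ms=2/7b
11) 2742.857ms=24/7b +228.571ms=2/7b
12) 2971.429ms=26/7b +228.571ms=2/7b
13) 3200.0ms=4b +600.0ms=3/4b
14) 3800.0ms=19/4b +600.0ms=3/4b
15) 4400.0ms=11/2b +200.0ms=1/4b
16) 4600.0ms=23/4b +200.0ms=1/4b
Σ=6b of 6 (75bpm 2/4) — PASS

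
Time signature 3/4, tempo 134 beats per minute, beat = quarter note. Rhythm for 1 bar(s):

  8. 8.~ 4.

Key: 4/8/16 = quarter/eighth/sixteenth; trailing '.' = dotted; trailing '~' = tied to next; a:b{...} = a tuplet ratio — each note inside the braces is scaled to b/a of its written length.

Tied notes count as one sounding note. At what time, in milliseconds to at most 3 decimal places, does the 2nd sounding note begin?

note 2 onset = 3/4b = 335.821ms

1. 0.0ms @ 0 + 335.821ms (3/4)
2. 335.821ms @ 3/4 + 1007.463ms (9/4)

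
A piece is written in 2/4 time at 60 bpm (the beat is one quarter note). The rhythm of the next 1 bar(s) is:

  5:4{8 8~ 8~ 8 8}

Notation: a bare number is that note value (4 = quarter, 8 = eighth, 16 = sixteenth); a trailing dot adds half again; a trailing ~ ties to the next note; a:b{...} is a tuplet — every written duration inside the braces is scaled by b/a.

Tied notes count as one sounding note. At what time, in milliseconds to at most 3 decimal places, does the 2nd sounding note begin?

note 2 onset = 2/5b = 400.0ms

1. 0.0ms @ 0 + 400.0ms (2/5)
2. 400.0ms @ 2/5 + 1200.0ms (6/5)
3. 1600.0ms @ 8/5 + 400.0ms (2/5)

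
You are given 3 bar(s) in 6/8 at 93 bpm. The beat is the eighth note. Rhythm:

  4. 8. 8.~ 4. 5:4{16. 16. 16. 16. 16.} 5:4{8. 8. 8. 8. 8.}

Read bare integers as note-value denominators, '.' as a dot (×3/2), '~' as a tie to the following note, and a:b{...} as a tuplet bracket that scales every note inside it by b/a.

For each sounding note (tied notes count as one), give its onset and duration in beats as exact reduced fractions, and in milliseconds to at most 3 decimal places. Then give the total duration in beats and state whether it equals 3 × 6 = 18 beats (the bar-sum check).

1) 0.0ms=0b +1935.484ms=3b
2) 1935.484ms=3b +967.742ms=3/2b
3) 2903.226ms=9/2b +2903.226ms=9/2b
4) 5806.452ms=9b +387.097ms=3/5b
5) 6193.548ms=48/5b +387.097ms=3/5b
6) 6580.645ms=51/5b +387.097ms=3/5b
7) 6967.742ms=54/5b +387.097ms=3/5b
8) 7354.839ms=57/5b +387.097ms=3/5b
9) 7741.935ms=12b +774.194ms=6/5b
10) 8516.129ms=66/5b +774.194ms=6/5b
11) 9290.323ms=72/5b +774.194ms=6/5b
12) 10064.516ms=78/5b +774.194ms=6/5b
13) 10838.71ms=84/5b +774.194ms=6/5b
Σ=18b of 18 (93bpm 6/8) — PASS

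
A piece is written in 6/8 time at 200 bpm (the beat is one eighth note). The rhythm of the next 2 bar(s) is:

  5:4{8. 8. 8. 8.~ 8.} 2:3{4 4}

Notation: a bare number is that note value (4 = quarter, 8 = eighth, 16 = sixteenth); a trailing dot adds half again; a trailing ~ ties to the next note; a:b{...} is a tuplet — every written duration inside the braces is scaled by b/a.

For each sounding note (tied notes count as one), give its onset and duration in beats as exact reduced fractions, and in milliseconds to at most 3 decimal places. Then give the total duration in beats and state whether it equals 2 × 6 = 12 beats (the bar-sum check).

1) 0.0ms=0b +360.0ms=6/5b
2) 360.0ms=6/5b +360.0ms=6/5b
3) 720.0ms=12/5b +360.0ms=6/5b
4) 1080.0ms=18/5b +720.0ms=12/5b
5) 1800.0ms=6b +900.0ms=3b
6) 2700.0ms=9b +900.0ms=3b
Σ=12b of 12 (200bpm 6/8) — PASS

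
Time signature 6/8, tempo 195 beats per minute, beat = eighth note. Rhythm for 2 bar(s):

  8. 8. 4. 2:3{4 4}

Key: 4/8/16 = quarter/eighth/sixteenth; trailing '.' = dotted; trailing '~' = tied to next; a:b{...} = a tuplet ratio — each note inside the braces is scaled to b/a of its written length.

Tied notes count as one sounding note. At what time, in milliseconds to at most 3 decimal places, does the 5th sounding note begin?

1. 0.0ms @ 0 + 461.538ms (3/2)
2. 461.538ms @ 3/2 + 461.538ms (3/2)
3. 923.077ms @ 3 + 923.077ms (3)
4. 1846.154ms @ 6 + 923.077ms (3)
5. 2769.231ms @ 9 + 923.077ms (3)

note 5 onset = 9b = 2769.231ms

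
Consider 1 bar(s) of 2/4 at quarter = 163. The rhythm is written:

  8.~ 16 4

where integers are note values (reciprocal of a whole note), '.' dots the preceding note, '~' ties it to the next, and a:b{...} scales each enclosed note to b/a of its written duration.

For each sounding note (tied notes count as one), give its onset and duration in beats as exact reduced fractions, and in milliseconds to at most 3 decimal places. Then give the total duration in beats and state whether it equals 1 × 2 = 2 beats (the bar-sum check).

1) 0.0ms=0b +368.098ms=1b
2) 368.098ms=1b +368.098ms=1b
Σ=2b of 2 (163bpm 2/4) — PASS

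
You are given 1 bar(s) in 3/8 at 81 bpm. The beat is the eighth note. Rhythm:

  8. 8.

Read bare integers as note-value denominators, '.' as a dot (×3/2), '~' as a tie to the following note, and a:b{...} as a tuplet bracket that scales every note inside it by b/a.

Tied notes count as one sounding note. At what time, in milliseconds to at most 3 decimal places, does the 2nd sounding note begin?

note 2 onset = 3/2b = 1111.111ms

1. 0.0ms @ 0 + 1111.111ms (3/2)
2. 1111.111ms @ 3/2 + 1111.111ms (3/2)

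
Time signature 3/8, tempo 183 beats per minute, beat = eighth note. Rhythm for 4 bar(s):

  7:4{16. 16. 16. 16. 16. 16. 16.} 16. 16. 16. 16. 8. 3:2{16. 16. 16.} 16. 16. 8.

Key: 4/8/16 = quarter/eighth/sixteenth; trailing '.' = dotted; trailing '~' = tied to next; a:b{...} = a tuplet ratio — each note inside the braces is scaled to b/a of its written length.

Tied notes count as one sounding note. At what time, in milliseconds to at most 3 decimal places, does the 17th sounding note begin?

note 17 onset = 39/4b = 3196.721ms

1. 0.0ms @ 0 + 140.515ms (3/7)
2. 140.515ms @ 3/7 + 140.515ms (3/7)
3. 281.03ms @ 6/7 + 140.515ms (3/7)
4. 421.546ms @ 9/7 + 140.515ms (3/7)
5. 562.061ms @ 12/7 + 140.515ms (3/7)
6. 702.576ms @ 15/7 + 140.515ms (3/7)
7. 843.091ms @ 18/7 + 140.515ms (3/7)
8. 983.607ms @ 3 + 245.902ms (3/4)
9. 1229.508ms @ 15/4 + 245.902ms (3/4)
10. 1475.41ms @ 9/2 + 245.902ms (3/4)
11. 1721.311ms @ 21/4 + 245.902ms (3/4)
12. 1967.213ms @ 6 + 491.803ms (3/2)
13. 2459.016ms @ 15/2 + 163.934ms (1/2)
14. 2622.951ms @ 8 + 163.934ms (1/2)
15. 2786.885ms @ 17/2 + 163.934ms (1/2)
16. 2950.82ms @ 9 + 245.902ms (3/4)
17. 3196.721ms @ 39/4 + 245.902ms (3/4)
18. 3442.623ms @ 21/2 + 491.803ms (3/2)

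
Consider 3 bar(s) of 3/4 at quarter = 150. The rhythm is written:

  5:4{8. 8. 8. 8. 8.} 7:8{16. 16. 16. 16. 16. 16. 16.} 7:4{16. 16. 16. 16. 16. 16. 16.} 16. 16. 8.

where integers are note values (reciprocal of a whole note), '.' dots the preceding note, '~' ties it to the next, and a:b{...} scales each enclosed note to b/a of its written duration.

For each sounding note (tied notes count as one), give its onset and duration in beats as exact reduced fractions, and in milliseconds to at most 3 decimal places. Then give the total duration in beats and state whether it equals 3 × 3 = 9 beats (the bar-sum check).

1) 0.0ms=0b +240.0ms=3/5b
2) 240.0ms=3/5b +240.0ms=3/5b
3) 480.0ms=6/5b +240.0ms=3/5b
4) 720.0ms=9/5b +240.0ms=3/5b
5) 960.0ms=12/5b +240.0ms=3/5b
6) 1200.0ms=3b +171.429ms=3/7b
7) 1371.429ms=24/7b +171.429ms=3/7b
8) 1542.857ms=27/7b +171.429ms=3/7b
9) 1714.286ms=30/7b +171.429ms=3/7b
10) 1885.714ms=33/7b +171.429ms=3/7b
11) 2057.143ms=36/7b +171.429ms=3/7b
12) 2228.571ms=39/7b +171.429ms=3/7b
13) 2400.0ms=6b +85.714ms=3/14b
14) 2485.714ms=87/14b +85.714ms=3/14b
15) 2571.429ms=45/7b +85.714ms=3/14b
16) 2657.143ms=93/14b +85.714ms=3/14b
17) 2742.857ms=48/7b +85.714ms=3/14b
18) 2828.571ms=99/14b +85.714ms=3/14b
19) 2914.286ms=51/7b +85.714ms=3/14b
20) 3000.0ms=15/2b +150.0ms=3/8b
21) 3150.0ms=63/8b +150.0ms=3/8b
22) 3300.0ms=33/4b +300.0ms=3/4b
Σ=9b of 9 (150bpm 3/4) — PASS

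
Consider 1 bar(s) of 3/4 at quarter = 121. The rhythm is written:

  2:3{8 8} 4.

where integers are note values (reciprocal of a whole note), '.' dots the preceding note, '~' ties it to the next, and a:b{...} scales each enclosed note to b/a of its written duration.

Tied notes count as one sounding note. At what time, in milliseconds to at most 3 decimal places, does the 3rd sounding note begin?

1. 0.0ms @ 0 + 371.901ms (3/4)
2. 371.901ms @ 3/4 + 371.901ms (3/4)
3. 743.802ms @ 3/2 + 743.802ms (3/2)

note 3 onset = 3/2b = 743.802ms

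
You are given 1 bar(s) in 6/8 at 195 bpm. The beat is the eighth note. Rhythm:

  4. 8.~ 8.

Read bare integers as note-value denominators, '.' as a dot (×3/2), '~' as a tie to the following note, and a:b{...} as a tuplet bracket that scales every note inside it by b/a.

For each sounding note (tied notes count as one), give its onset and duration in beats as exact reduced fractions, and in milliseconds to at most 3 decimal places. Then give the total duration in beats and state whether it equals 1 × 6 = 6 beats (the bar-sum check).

1) 0.0ms=0b +923.077ms=3b
2) 923.077ms=3b +923.077ms=3b
Σ=6b of 6 (195bpm 6/8) — PASS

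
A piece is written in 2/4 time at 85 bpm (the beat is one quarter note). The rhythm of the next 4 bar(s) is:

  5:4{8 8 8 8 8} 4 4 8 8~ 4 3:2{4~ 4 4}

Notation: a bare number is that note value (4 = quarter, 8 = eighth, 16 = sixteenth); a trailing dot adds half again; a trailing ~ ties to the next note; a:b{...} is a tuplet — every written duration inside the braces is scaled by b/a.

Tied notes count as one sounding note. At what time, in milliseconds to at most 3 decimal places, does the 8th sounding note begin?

1. 0.0ms @ 0 + 282.353ms (2/5)
2. 282.353ms @ 2/5 + 282.353ms (2/5)
3. 564.706ms @ 4/5 + 282.353ms (2/5)
4. 847.059ms @ 6/5 + 282.353ms (2/5)
5. 1129.412ms @ 8/5 + 282.353ms (2/5)
6. 1411.765ms @ 2 + 705.882ms (1)
7. 2117.647ms @ 3 + 705.882ms (1)
8. 2823.529ms @ 4 + 352.941ms (1/2)
9. 3176.471ms @ 9/2 + 1058.824ms (3/2)
10. 4235.294ms @ 6 + 941.176ms (4/3)
11. 5176.471ms @ 22/3 + 470.588ms (2/3)

note 8 onset = 4b = 2823.529ms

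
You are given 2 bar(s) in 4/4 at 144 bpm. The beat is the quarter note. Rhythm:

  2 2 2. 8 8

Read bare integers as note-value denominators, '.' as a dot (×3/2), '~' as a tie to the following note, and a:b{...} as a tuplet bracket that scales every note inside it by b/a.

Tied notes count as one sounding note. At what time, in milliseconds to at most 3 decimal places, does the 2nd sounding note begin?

note 2 onset = 2b = 833.333ms

1. 0.0ms @ 0 + 833.333ms (2)
2. 833.333ms @ 2 + 833.333ms (2)
3. 1666.667ms @ 4 + 1250.0ms (3)
4. 2916.667ms @ 7 + 208.333ms (1/2)
5. 3125.0ms @ 15/2 + 208.333ms (1/2)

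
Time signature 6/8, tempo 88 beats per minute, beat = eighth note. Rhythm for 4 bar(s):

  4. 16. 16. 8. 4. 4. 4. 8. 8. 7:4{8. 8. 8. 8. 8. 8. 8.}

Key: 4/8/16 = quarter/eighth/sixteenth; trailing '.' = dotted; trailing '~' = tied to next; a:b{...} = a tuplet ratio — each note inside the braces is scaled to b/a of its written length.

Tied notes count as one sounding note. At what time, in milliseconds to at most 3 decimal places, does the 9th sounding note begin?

note 9 onset = 33/2b = 11250.0ms

1. 0.0ms @ 0 + 2045.455ms (3)
2. 2045.455ms @ 3 + 511.364ms (3/4)
3. 2556.818ms @ 15/4 + 511.364ms (3/4)
4. 3068.182ms @ 9/2 + 1022.727ms (3/2)
5. 4090.909ms @ 6 + 2045.455ms (3)
6. 6136.364ms @ 9 + 2045.455ms (3)
7. 8181.818ms @ 12 + 2045.455ms (3)
8. 10227.273ms @ 15 + 1022.727ms (3/2)
9. 11250.0ms @ 33/2 + 1022.727ms (3/2)
10. 12272.727ms @ 18 + 584.416ms (6/7)
11. 12857.143ms @ 132/7 + 584.416ms (6/7)
12. 13441.558ms @ 138/7 + 584.416ms (6/7)
13. 14025.974ms @ 144/7 + 584.416ms (6/7)
14. 14610.39ms @ 150/7 + 584.416ms (6/7)
15. 15194.805ms @ 156/7 + 584.416ms (6/7)
16. 15779.221ms @ 162/7 + 584.416ms (6/7)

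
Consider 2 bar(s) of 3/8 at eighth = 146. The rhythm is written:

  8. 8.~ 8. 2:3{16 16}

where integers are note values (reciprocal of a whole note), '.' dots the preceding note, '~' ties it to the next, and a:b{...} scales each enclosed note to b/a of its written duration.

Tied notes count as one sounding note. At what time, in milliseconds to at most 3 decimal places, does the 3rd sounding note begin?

1. 0.0ms @ 0 + 616.438ms (3/2)
2. 616.438ms @ 3/2 + 1232.877ms (3)
3. 1849.315ms @ 9/2 + 308.219ms (3/4)
4. 2157.534ms @ 21/4 + 308.219ms (3/4)

note 3 onset = 9/2b = 1849.315ms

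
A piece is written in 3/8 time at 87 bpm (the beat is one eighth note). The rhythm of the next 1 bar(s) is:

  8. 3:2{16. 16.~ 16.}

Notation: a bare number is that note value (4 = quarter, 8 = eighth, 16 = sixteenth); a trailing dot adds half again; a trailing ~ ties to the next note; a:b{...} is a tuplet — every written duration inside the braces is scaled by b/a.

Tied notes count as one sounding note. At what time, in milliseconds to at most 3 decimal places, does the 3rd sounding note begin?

note 3 onset = 2b = 1379.31ms

1. 0.0ms @ 0 + 1034.483ms (3/2)
2. 1034.483ms @ 3/2 + 344.828ms (1/2)
3. 1379.31ms @ 2 + 689.655ms (1)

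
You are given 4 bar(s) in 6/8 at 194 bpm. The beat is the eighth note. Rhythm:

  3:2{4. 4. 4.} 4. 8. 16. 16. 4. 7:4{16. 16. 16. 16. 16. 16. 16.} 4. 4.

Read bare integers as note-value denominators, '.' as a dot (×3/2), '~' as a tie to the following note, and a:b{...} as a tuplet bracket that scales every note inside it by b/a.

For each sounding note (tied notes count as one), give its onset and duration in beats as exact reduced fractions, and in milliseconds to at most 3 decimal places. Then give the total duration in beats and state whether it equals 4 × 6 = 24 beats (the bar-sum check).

1) 0.0ms=0b +618.557ms=2b
2) 618.557ms=2b +618.557ms=2b
3) 1237.113ms=4b +618.557ms=2b
4) 1855.67ms=6b +927.835ms=3b
5) 2783.505ms=9b +463.918ms=3/2b
6) 3247.423ms=21/2b +231.959ms=3/4b
7) 3479.381ms=45/4b +231.959ms=3/4b
8) 3711.34ms=12b +927.835ms=3b
9) 4639.175ms=15b +132.548ms=3/7b
10) 4771.723ms=108/7b +132.548ms=3/7b
11) 4904.271ms=111/7b +132.548ms=3/7b
12) 5036.819ms=114/7b +132.548ms=3/7b
13) 5169.367ms=117/7b +132.548ms=3/7b
14) 5301.915ms=120/7b +132.548ms=3/7b
15) 5434.462ms=123/7b +132.548ms=3/7b
16) 5567.01ms=18b +927.835ms=3b
17) 6494.845ms=21b +927.835ms=3b
Σ=24b of 24 (194bpm 6/8) — PASS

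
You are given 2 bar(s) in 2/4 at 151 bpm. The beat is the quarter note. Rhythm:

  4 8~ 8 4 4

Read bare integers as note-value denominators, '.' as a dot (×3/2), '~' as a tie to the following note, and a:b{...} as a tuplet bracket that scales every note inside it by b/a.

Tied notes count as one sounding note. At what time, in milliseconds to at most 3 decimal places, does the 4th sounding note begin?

1. 0.0ms @ 0 + 397.351ms (1)
2. 397.351ms @ 1 + 397.351ms (1)
3. 794.702ms @ 2 + 397.351ms (1)
4. 1192.053ms @ 3 + 397.351ms (1)

note 4 onset = 3b = 1192.053ms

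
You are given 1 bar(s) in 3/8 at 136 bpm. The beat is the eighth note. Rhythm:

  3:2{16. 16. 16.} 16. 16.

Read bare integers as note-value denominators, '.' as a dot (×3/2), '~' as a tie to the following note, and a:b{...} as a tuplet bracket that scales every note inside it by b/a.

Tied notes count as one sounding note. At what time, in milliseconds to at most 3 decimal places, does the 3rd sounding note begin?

note 3 onset = 1b = 441.176ms

1. 0.0ms @ 0 + 220.588ms (1/2)
2. 220.588ms @ 1/2 + 220.588ms (1/2)
3. 441.176ms @ 1 + 220.588ms (1/2)
4. 661.765ms @ 3/2 + 330.882ms (3/4)
5. 992.647ms @ 9/4 + 330.882ms (3/4)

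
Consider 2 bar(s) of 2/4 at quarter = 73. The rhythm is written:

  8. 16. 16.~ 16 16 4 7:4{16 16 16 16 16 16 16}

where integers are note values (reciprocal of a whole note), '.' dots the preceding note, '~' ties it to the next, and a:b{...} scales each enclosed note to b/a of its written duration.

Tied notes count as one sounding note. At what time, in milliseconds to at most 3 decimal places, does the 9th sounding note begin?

1. 0.0ms @ 0 + 616.438ms (3/4)
2. 616.438ms @ 3/4 + 308.219ms (3/8)
3. 924.658ms @ 9/8 + 513.699ms (5/8)
4. 1438.356ms @ 7/4 + 205.479ms (1/4)
5. 1643.836ms @ 2 + 821.918ms (1)
6. 2465.753ms @ 3 + 117.417ms (1/7)
7. 2583.17ms @ 22/7 + 117.417ms (1/7)
8. 2700.587ms @ 23/7 + 117.417ms (1/7)
9. 2818.004ms @ 24/7 + 117.417ms (1/7)
10. 2935.421ms @ 25/7 + 117.417ms (1/7)
11. 3052.838ms @ 26/7 + 117.417ms (1/7)
12. 3170.254ms @ 27/7 + 117.417ms (1/7)

note 9 onset = 24/7b = 2818.004ms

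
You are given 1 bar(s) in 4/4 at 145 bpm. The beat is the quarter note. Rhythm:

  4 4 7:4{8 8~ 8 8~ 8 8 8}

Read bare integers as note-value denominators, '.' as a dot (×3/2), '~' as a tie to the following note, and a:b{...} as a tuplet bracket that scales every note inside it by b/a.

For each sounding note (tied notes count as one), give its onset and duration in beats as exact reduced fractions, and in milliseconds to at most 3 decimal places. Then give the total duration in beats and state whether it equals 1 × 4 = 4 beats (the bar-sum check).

1) 0.0ms=0b +413.793ms=1b
2) 413.793ms=1b +413.793ms=1b
3) 827.586ms=2b +118.227ms=2/7b
4) 945.813ms=16/7b +236.453ms=4/7b
5) 1182.266ms=20/7b +236.453ms=4/7b
6) 1418.719ms=24/7b +118.227ms=2/7b
7) 1536.946ms=26/7b +118.227ms=2/7b
Σ=4b of 4 (145bpm 4/4) — PASS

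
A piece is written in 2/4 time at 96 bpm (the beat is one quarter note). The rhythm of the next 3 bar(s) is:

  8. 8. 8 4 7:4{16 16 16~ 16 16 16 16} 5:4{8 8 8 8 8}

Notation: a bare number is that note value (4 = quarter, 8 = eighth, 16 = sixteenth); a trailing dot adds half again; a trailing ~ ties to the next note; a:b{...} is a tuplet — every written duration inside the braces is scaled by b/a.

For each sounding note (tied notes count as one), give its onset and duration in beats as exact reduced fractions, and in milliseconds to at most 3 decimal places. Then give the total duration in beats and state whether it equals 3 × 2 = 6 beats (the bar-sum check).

1) 0.0ms=0b +468.75ms=3/4b
2) 468.75ms=3/4b +468.75ms=3/4b
3) 937.5ms=3/2b +312.5ms=1/2b
4) 1250.0ms=2b +625.0ms=1b
5) 1875.0ms=3b +89.286ms=1/7b
6) 1964.286ms=22/7b +89.286ms=1/7b
7) 2053.571ms=23/7b +178.571ms=2/7b
8) 2232.143ms=25/7b +89.286ms=1/7b
9) 2321.429ms=26/7b +89.286ms=1/7b
10) 2410.714ms=27/7b +89.286ms=1/7b
11) 2500.0ms=4b +250.0ms=2/5b
12) 2750.0ms=22/5b +250.0ms=2/5b
13) 3000.0ms=24/5b +250.0ms=2/5b
14) 3250.0ms=26/5b +250.0ms=2/5b
15) 3500.0ms=28/5b +250.0ms=2/5b
Σ=6b of 6 (96bpm 2/4) — PASS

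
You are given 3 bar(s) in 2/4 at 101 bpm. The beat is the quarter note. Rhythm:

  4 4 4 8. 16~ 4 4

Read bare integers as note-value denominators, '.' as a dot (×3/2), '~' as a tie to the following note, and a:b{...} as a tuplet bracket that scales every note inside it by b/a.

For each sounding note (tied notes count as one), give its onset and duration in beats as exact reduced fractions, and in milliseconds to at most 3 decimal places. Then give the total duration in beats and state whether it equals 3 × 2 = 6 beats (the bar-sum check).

1) 0.0ms=0b +594.059ms=1b
2) 594.059ms=1b +594.059ms=1b
3) 1188.119ms=2b +594.059ms=1b
4) 1782.178ms=3b +445.545ms=3/4b
5) 2227.723ms=15/4b +742.574ms=5/4b
6) 2970.297ms=5b +594.059ms=1b
Σ=6b of 6 (101bpm 2/4) — PASS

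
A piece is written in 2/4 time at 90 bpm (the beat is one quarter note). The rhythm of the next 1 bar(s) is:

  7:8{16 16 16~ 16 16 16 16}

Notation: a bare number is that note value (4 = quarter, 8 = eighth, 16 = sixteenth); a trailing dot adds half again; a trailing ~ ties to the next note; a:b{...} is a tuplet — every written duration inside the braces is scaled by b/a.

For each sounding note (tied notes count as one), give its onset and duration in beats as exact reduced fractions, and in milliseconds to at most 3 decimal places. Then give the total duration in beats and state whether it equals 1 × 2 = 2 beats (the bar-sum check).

1) 0.0ms=0b +190.476ms=2/7b
2) 190.476ms=2/7b +190.476ms=2/7b
3) 380.952ms=4/7b +380.952ms=4/7b
4) 761.905ms=8/7b +190.476ms=2/7b
5) 952.381ms=10/7b +190.476ms=2/7b
6) 1142.857ms=12/7b +190.476ms=2/7b
Σ=2b of 2 (90bpm 2/4) — PASS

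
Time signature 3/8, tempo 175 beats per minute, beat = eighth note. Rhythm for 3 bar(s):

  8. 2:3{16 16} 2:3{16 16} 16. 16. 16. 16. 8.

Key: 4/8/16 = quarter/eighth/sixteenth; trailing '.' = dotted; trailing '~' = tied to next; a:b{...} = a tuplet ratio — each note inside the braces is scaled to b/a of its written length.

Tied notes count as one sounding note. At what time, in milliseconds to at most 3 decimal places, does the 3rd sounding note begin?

1. 0.0ms @ 0 + 514.286ms (3/2)
2. 514.286ms @ 3/2 + 257.143ms (3/4)
3. 771.429ms @ 9/4 + 257.143ms (3/4)
4. 1028.571ms @ 3 + 257.143ms (3/4)
5. 1285.714ms @ 15/4 + 257.143ms (3/4)
6. 1542.857ms @ 9/2 + 257.143ms (3/4)
7. 1800.0ms @ 21/4 + 257.143ms (3/4)
8. 2057.143ms @ 6 + 257.143ms (3/4)
9. 2314.286ms @ 27/4 + 257.143ms (3/4)
10. 2571.429ms @ 15/2 + 514.286ms (3/2)

note 3 onset = 9/4b = 771.429ms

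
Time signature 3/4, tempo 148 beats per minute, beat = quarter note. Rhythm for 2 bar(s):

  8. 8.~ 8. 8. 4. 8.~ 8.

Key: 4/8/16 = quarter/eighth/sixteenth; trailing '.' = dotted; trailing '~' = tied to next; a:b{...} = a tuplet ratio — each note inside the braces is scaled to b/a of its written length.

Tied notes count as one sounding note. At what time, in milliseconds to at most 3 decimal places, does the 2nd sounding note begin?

note 2 onset = 3/4b = 304.054ms

1. 0.0ms @ 0 + 304.054ms (3/4)
2. 304.054ms @ 3/4 + 608.108ms (3/2)
3. 912.162ms @ 9/4 + 304.054ms (3/4)
4. 1216.216ms @ 3 + 608.108ms (3/2)
5. 1824.324ms @ 9/2 + 608.108ms (3/2)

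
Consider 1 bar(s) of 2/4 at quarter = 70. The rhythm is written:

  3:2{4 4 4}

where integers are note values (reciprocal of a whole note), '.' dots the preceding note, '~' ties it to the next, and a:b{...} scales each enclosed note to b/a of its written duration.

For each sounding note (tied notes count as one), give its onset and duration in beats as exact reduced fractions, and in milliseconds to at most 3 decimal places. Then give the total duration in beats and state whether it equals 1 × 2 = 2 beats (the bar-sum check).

1) 0.0ms=0b +571.429ms=2/3b
2) 571.429ms=2/3b +571.429ms=2/3b
3) 1142.857ms=4/3b +571.429ms=2/3b
Σ=2b of 2 (70bpm 2/4) — PASS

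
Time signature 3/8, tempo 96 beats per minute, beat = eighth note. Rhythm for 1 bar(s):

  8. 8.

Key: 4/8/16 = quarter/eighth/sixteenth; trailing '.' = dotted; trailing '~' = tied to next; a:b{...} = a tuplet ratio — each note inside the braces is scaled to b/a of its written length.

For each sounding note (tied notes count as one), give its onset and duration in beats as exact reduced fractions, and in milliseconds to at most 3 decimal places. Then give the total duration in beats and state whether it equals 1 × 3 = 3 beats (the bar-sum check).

1) 0.0ms=0b +937.5ms=3/2b
2) 937.5ms=3/2b +937.5ms=3/2b
Σ=3b of 3 (96bpm 3/8) — PASS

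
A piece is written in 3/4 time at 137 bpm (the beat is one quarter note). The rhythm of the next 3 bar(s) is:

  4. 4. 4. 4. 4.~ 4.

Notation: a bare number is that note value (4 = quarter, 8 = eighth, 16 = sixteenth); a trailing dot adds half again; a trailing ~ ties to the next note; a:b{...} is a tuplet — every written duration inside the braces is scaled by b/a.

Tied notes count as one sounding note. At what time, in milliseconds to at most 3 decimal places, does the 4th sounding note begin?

1. 0.0ms @ 0 + 656.934ms (3/2)
2. 656.934ms @ 3/2 + 656.934ms (3/2)
3. 1313.869ms @ 3 + 656.934ms (3/2)
4. 1970.803ms @ 9/2 + 656.934ms (3/2)
5. 2627.737ms @ 6 + 1313.869ms (3)

note 4 onset = 9/2b = 1970.803ms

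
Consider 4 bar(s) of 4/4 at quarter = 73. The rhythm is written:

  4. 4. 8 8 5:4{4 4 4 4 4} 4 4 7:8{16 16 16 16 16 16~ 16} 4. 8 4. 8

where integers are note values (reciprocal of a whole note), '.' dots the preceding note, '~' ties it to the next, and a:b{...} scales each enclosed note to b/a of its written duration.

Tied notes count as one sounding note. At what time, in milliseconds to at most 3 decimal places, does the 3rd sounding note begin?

1. 0.0ms @ 0 + 1232.877ms (3/2)
2. 1232.877ms @ 3/2 + 1232.877ms (3/2)
3. 2465.753ms @ 3 + 410.959ms (1/2)
4. 2876.712ms @ 7/2 + 410.959ms (1/2)
5. 3287.671ms @ 4 + 657.534ms (4/5)
6. 3945.205ms @ 24/5 + 657.534ms (4/5)
7. 4602.74ms @ 28/5 + 657.534ms (4/5)
8. 5260.274ms @ 32/5 + 657.534ms (4/5)
9. 5917.808ms @ 36/5 + 657.534ms (4/5)
10. 6575.342ms @ 8 + 821.918ms (1)
11. 7397.26ms @ 9 + 821.918ms (1)
12. 8219.178ms @ 10 + 234.834ms (2/7)
13. 8454.012ms @ 72/7 + 234.834ms (2/7)
14. 8688.845ms @ 74/7 + 234.834ms (2/7)
15. 8923.679ms @ 76/7 + 234.834ms (2/7)
16. 9158.513ms @ 78/7 + 234.834ms (2/7)
17. 9393.346ms @ 80/7 + 469.667ms (4/7)
18. 9863.014ms @ 12 + 1232.877ms (3/2)
19. 11095.89ms @ 27/2 + 410.959ms (1/2)
20. 11506.849ms @ 14 + 1232.877ms (3/2)
21. 12739.726ms @ 31/2 + 410.959ms (1/2)

note 3 onset = 3b = 2465.753ms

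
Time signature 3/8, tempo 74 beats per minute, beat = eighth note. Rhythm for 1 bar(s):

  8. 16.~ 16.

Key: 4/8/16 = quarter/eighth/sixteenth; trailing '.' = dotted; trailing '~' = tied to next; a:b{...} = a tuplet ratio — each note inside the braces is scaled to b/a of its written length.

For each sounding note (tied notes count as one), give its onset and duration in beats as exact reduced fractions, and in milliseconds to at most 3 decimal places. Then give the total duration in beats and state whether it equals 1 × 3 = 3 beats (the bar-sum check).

1) 0.0ms=0b +1216.216ms=3/2b
2) 1216.216ms=3/2b +1216.216ms=3/2b
Σ=3b of 3 (74bpm 3/8) — PASS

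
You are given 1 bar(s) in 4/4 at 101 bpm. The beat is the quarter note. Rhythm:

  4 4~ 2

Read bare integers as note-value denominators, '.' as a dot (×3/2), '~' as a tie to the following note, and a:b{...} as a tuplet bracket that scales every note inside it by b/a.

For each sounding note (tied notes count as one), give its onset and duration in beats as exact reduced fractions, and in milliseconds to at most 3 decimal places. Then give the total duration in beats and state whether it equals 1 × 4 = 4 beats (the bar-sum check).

1) 0.0ms=0b +594.059ms=1b
2) 594.059ms=1b +1782.178ms=3b
Σ=4b of 4 (101bpm 4/4) — PASS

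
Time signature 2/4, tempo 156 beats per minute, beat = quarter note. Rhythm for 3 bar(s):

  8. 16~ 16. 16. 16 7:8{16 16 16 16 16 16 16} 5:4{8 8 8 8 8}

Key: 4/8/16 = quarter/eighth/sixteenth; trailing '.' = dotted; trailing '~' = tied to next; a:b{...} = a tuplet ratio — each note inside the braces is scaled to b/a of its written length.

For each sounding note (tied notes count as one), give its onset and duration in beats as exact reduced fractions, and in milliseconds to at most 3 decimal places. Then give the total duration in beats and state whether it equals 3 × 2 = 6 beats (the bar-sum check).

1) 0.0ms=0b +288.462ms=3/4b
2) 288.462ms=3/4b +240.385ms=5/8b
3) 528.846ms=11/8b +144.231ms=3/8b
4) 673.077ms=7/4b +96.154ms=1/4b
5) 769.231ms=2b +109.89ms=2/7b
6) 879.121ms=16/7b +109.89ms=2/7b
7) 989.011ms=18/7b +109.89ms=2/7b
8) 1098.901ms=20/7b +109.89ms=2/7b
9) 1208.791ms=22/7b +109.89ms=2/7b
10) 1318.681ms=24/7b +109.89ms=2/7b
11) 1428.571ms=26/7b +109.89ms=2/7b
12) 1538.462ms=4b +153.846ms=2/5b
13) 1692.308ms=22/5b +153.846ms=2/5b
14) 1846.154ms=24/5b +153.846ms=2/5b
15) 2000.0ms=26/5b +153.846ms=2/5b
16) 2153.846ms=28/5b +153.846ms=2/5b
Σ=6b of 6 (156bpm 2/4) — PASS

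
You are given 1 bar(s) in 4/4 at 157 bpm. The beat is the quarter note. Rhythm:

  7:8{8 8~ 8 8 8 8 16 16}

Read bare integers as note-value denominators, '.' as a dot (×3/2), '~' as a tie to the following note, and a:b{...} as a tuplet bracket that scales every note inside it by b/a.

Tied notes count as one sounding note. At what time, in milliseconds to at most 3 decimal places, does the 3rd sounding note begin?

note 3 onset = 12/7b = 655.141ms

1. 0.0ms @ 0 + 218.38ms (4/7)
2. 218.38ms @ 4/7 + 436.761ms (8/7)
3. 655.141ms @ 12/7 + 218.38ms (4/7)
4. 873.521ms @ 16/7 + 218.38ms (4/7)
5. 1091.902ms @ 20/7 + 218.38ms (4/7)
6. 1310.282ms @ 24/7 + 109.19ms (2/7)
7. 1419.472ms @ 26/7 + 109.19ms (2/7)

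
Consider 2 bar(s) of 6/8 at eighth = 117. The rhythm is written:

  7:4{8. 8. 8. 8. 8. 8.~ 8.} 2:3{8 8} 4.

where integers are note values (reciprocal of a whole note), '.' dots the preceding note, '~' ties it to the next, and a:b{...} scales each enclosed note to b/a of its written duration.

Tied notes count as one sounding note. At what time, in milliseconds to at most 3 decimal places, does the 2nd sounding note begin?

1. 0.0ms @ 0 + 439.56ms (6/7)
2. 439.56ms @ 6/7 + 439.56ms (6/7)
3. 879.121ms @ 12/7 + 439.56ms (6/7)
4. 1318.681ms @ 18/7 + 439.56ms (6/7)
5. 1758.242ms @ 24/7 + 439.56ms (6/7)
6. 2197.802ms @ 30/7 + 879.121ms (12/7)
7. 3076.923ms @ 6 + 769.231ms (3/2)
8. 3846.154ms @ 15/2 + 769.231ms (3/2)
9. 4615.385ms @ 9 + 1538.462ms (3)

note 2 onset = 6/7b = 439.56ms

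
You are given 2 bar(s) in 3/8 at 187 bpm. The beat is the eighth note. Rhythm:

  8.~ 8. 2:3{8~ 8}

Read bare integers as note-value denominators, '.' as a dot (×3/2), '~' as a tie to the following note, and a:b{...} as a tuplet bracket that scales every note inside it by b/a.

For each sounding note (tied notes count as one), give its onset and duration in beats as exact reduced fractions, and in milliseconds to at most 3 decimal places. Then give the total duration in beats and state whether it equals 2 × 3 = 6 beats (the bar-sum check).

1) 0.0ms=0b +962.567ms=3b
2) 962.567ms=3b +962.567ms=3b
Σ=6b of 6 (187bpm 3/8) — PASS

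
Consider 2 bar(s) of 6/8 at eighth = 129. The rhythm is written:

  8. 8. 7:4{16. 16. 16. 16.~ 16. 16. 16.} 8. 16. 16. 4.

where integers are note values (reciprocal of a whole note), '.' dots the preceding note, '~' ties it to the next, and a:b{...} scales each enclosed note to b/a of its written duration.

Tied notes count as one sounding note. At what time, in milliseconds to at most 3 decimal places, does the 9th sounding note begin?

1. 0.0ms @ 0 + 697.674ms (3/2)
2. 697.674ms @ 3/2 + 697.674ms (3/2)
3. 1395.349ms @ 3 + 199.336ms (3/7)
4. 1594.684ms @ 24/7 + 199.336ms (3/7)
5. 1794.02ms @ 27/7 + 199.336ms (3/7)
6. 1993.355ms @ 30/7 + 398.671ms (6/7)
7. 2392.027ms @ 36/7 + 199.336ms (3/7)
8. 2591.362ms @ 39/7 + 199.336ms (3/7)
9. 2790.698ms @ 6 + 697.674ms (3/2)
10. 3488.372ms @ 15/2 + 348.837ms (3/4)
11. 3837.209ms @ 33/4 + 348.837ms (3/4)
12. 4186.047ms @ 9 + 1395.349ms (3)

note 9 onset = 6b = 2790.698ms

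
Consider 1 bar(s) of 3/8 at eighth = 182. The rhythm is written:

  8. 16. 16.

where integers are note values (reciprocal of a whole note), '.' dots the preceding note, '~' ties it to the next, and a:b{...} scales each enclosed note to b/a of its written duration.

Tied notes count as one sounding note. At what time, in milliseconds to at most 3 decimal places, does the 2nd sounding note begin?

1. 0.0ms @ 0 + 494.505ms (3/2)
2. 494.505ms @ 3/2 + 247.253ms (3/4)
3. 741.758ms @ 9/4 + 247.253ms (3/4)

note 2 onset = 3/2b = 494.505ms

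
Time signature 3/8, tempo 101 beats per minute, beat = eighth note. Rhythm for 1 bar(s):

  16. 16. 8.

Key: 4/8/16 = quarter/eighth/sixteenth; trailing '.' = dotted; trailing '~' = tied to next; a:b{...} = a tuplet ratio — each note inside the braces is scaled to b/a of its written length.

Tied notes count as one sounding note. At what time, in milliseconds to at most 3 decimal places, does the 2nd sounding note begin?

note 2 onset = 3/4b = 445.545ms

1. 0.0ms @ 0 + 445.545ms (3/4)
2. 445.545ms @ 3/4 + 445.545ms (3/4)
3. 891.089ms @ 3/2 + 891.089ms (3/2)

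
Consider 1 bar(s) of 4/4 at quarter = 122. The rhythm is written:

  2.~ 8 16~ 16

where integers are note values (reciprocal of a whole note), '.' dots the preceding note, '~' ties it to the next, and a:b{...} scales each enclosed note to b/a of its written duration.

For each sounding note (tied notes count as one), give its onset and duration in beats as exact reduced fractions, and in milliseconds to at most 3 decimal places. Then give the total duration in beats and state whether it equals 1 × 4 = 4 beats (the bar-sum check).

1) 0.0ms=0b +1721.311ms=7/2b
2) 1721.311ms=7/2b +245.902ms=1/2b
Σ=4b of 4 (122bpm 4/4) — PASS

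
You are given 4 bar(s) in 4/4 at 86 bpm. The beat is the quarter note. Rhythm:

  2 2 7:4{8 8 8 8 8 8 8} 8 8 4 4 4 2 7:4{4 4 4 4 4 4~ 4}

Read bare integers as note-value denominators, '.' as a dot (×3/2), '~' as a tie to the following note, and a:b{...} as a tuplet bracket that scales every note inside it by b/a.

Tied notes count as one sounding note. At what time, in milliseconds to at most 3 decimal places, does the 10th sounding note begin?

1. 0.0ms @ 0 + 1395.349ms (2)
2. 1395.349ms @ 2 + 1395.349ms (2)
3. 2790.698ms @ 4 + 199.336ms (2/7)
4. 2990.033ms @ 30/7 + 199.336ms (2/7)
5. 3189.369ms @ 32/7 + 199.336ms (2/7)
6. 3388.704ms @ 34/7 + 199.336ms (2/7)
7. 3588.04ms @ 36/7 + 199.336ms (2/7)
8. 3787.375ms @ 38/7 + 199.336ms (2/7)
9. 3986.711ms @ 40/7 + 199.336ms (2/7)
10. 4186.047ms @ 6 + 348.837ms (1/2)
11. 4534.884ms @ 13/2 + 348.837ms (1/2)
12. 4883.721ms @ 7 + 697.674ms (1)
13. 5581.395ms @ 8 + 697.674ms (1)
14. 6279.07ms @ 9 + 697.674ms (1)
15. 6976.744ms @ 10 + 1395.349ms (2)
16. 8372.093ms @ 12 + 398.671ms (4/7)
17. 8770.764ms @ 88/7 + 398.671ms (4/7)
18. 9169.435ms @ 92/7 + 398.671ms (4/7)
19. 9568.106ms @ 96/7 + 398.671ms (4/7)
20. 9966.777ms @ 100/7 + 398.671ms (4/7)
21. 10365.449ms @ 104/7 + 797.342ms (8/7)

note 10 onset = 6b = 4186.047ms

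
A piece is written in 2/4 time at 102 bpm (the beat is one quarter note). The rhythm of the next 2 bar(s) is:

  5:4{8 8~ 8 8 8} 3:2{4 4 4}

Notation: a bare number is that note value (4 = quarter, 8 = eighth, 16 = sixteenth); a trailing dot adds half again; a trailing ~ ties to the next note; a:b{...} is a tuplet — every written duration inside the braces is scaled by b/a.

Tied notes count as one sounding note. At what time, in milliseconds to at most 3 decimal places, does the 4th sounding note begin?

1. 0.0ms @ 0 + 235.294ms (2/5)
2. 235.294ms @ 2/5 + 470.588ms (4/5)
3. 705.882ms @ 6/5 + 235.294ms (2/5)
4. 941.176ms @ 8/5 + 235.294ms (2/5)
5. 1176.471ms @ 2 + 392.157ms (2/3)
6. 1568.627ms @ 8/3 + 392.157ms (2/3)
7. 1960.784ms @ 10/3 + 392.157ms (2/3)

note 4 onset = 8/5b = 941.176ms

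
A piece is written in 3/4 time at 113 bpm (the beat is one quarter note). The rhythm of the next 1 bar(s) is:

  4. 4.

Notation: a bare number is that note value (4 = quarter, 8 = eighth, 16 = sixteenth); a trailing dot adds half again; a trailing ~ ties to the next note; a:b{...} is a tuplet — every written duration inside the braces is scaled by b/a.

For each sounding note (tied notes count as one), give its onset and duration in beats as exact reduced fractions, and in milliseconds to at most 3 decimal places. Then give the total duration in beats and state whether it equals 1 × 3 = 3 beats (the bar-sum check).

1) 0.0ms=0b +796.46ms=3/2b
2) 796.46ms=3/2b +796.46ms=3/2b
Σ=3b of 3 (113bpm 3/4) — PASS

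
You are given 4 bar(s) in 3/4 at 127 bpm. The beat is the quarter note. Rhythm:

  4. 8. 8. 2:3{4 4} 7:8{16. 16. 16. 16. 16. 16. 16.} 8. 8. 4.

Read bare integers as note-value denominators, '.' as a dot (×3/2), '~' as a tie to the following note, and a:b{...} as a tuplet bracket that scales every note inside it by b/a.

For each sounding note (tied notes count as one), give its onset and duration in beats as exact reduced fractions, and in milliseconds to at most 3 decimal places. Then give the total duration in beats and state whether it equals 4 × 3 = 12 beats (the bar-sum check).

1) 0.0ms=0b +708.661ms=3/2b
2) 708.661ms=3/2b +354.331ms=3/4b
3) 1062.992ms=9/4b +354.331ms=3/4b
4) 1417.323ms=3b +708.661ms=3/2b
5) 2125.984ms=9/2b +708.661ms=3/2b
6) 2834.646ms=6b +202.475ms=3/7b
7) 3037.12ms=45/7b +202.475ms=3/7b
8) 3239.595ms=48/7b +202.475ms=3/7b
9) 3442.07ms=51/7b +202.475ms=3/7b
10) 3644.544ms=54/7b +202.475ms=3/7b
11) 3847.019ms=57/7b +202.475ms=3/7b
12) 4049.494ms=60/7b +202.475ms=3/7b
13) 4251.969ms=9b +354.331ms=3/4b
14) 4606.299ms=39/4b +354.331ms=3/4b
15) 4960.63ms=21/2b +708.661ms=3/2b
Σ=12b of 12 (127bpm 3/4) — PASS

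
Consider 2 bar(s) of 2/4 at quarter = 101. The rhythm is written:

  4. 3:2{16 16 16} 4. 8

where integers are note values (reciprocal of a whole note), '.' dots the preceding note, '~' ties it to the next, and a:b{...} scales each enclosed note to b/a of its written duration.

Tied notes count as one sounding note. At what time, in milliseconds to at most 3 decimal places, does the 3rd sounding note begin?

note 3 onset = 5/3b = 990.099ms

1. 0.0ms @ 0 + 891.089ms (3/2)
2. 891.089ms @ 3/2 + 99.01ms (1/6)
3. 990.099ms @ 5/3 + 99.01ms (1/6)
4. 1089.109ms @ 11/6 + 99.01ms (1/6)
5. 1188.119ms @ 2 + 891.089ms (3/2)
6. 2079.208ms @ 7/2 + 297.03ms (1/2)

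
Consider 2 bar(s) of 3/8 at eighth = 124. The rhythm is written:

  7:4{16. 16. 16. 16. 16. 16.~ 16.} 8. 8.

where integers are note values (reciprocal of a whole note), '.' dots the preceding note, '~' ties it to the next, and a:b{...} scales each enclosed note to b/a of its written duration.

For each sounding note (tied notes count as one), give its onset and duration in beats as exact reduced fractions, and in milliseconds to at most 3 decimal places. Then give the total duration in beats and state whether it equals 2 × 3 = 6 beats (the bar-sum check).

1) 0.0ms=0b +207.373ms=3/7b
2) 207.373ms=3/7b +207.373ms=3/7b
3) 414.747ms=6/7b +207.373ms=3/7b
4) 622.12ms=9/7b +207.373ms=3/7b
5) 829.493ms=12/7b +207.373ms=3/7b
6) 1036.866ms=15/7b +414.747ms=6/7b
7) 1451.613ms=3b +725.806ms=3/2b
8) 2177.419ms=9/2b +725.806ms=3/2b
Σ=6b of 6 (124bpm 3/8) — PASS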